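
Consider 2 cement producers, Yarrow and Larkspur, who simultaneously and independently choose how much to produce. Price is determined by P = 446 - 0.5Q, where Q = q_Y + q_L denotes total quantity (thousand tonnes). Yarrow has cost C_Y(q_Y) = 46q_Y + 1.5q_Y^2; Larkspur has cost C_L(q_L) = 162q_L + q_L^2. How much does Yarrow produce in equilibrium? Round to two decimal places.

Yarrow's profit: π_Y = (446 - 0.5Q)q_Y - (46q_Y + (3/2)q_Y²). Setting ∂π_Y/∂q_Y = 0: 400 - 4q_Y - (1/2)(q_L) = 0.
Larkspur's first-order condition: 284 - 3q_L - (1/2)(q_Y) = 0.
Best responses: q_Y = (400 - (1/2)q_L)/4, q_L = (284 - (1/2)q_Y)/3.
Substituting one into the other gives q_Y = 90.0426 and q_L = 79.6596.

90.04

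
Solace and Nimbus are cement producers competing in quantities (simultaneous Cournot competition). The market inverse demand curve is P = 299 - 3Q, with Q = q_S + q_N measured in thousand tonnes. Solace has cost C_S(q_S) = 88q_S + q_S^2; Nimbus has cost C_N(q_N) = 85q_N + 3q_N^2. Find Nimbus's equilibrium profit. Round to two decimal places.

922.90

Solace's profit: π_S = (299 - 3Q)q_S - (88q_S + q_S²). Setting ∂π_S/∂q_S = 0: 211 - 8q_S - 3(q_N) = 0.
Nimbus's first-order condition: 214 - 12q_N - 3(q_S) = 0.
So q_S = (211 - 3q_N)/8 and q_N = (214 - 3q_S)/12.
Substituting one into the other gives q_S = 630/29 and q_N = 1079/87.
Price P = 299 - 3·34.1264 = 196.6207.
Nimbus's profit: 196.6207·(1079/87) - 85·(1079/87) - 3(1079/87)² = 922.9021.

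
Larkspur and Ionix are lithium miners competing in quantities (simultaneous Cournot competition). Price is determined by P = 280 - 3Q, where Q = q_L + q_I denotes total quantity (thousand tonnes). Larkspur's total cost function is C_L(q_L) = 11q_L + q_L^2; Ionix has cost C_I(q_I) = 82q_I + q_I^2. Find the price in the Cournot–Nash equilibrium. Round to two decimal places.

Larkspur's profit: π_L = (280 - 3Q)q_L - (11q_L + q_L²). Setting ∂π_L/∂q_L = 0: 269 - 8q_L - 3(q_I) = 0.
Ionix's profit: π_I = (280 - 3Q)q_I - (82q_I + q_I²). Setting ∂π_I/∂q_I = 0: 198 - 8q_I - 3(q_L) = 0.
Best responses: q_L = (269 - 3q_I)/8, q_I = (198 - 3q_L)/8.
Substituting one into the other gives q_L = 1558/55 and q_I = 777/55.
Total output Q = 467/11, so price P = 280 - 3·(467/11) = 1679/11.

152.64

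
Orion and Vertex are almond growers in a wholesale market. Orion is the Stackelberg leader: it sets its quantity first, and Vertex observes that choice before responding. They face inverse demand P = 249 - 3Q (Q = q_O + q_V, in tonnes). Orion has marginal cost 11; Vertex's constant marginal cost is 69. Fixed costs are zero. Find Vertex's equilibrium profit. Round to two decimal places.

85.33

The follower Vertex best-responds to any q_O: π_V = (249 - 3Q)q_V - 69q_V.
Setting the follower's marginal profit to zero, 180 - 3q_O - 6q_V = 0, i.e. q_V = (180 - 3q_O)/6.
Orion substitutes q_V(q_O) into its own profit: π_O = q_O(249 - 3q_O - (180 - 3q_O)/2) - 11q_O = (159 - (3/2)q_O)q_O - 11q_O.
Leader FOC: 148 - 3q_O = 0, so q_O = 148/3.
Then q_V = (180 - 3·(148/3))/6 = 16/3.
Price P = 249 - 3·(164/3) = 85.
Vertex's profit: (85 - 69)·(16/3) = 256/3.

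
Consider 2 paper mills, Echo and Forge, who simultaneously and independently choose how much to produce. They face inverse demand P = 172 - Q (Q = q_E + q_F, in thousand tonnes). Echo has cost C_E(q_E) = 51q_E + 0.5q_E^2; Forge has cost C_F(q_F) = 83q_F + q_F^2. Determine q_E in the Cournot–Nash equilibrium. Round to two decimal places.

35.91

Echo's profit: π_E = (172 - Q)q_E - (51q_E + (1/2)q_E²). Setting ∂π_E/∂q_E = 0: 121 - 3q_E - (q_F) = 0.
Forge's profit: π_F = (172 - Q)q_F - (83q_F + q_F²). Setting ∂π_F/∂q_F = 0: 89 - 4q_F - (q_E) = 0.
Best responses: q_E = (121 - q_F)/3, q_F = (89 - q_E)/4.
Solving the pair: q_E = 395/11, q_F = 146/11.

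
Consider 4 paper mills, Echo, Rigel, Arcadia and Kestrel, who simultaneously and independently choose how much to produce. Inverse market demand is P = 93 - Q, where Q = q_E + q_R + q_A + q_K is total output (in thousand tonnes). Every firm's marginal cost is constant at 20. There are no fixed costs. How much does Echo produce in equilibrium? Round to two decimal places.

A representative firm's profit is π_i = q_i(93 - Q) - 20q_i.
Setting ∂π_i/∂q_i = 0 with rivals' quantities fixed: 73 - 2q_i - Σ_{j≠i} q_j = 0.
By symmetry each firm produces the same amount; substituting Σ_{j≠i} q_j = 3q_i yields q_i = 73/5.

14.60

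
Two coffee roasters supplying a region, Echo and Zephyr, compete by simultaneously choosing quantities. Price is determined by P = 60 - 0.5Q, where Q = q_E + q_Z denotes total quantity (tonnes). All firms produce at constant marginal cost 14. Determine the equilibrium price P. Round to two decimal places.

Each firm earns π_i = (60 - 0.5Q)q_i - 14q_i.
Setting ∂π_i/∂q_i = 0 with rivals' quantities fixed: 46 - q_i - (1/2)q_j = 0.
By symmetry each firm produces the same amount; substituting q_j = q_i yields q_i = 46/(3/2) = 92/3.
Total output Q = 184/3, so price P = 60 - (1/2)·(184/3) = 88/3.

29.33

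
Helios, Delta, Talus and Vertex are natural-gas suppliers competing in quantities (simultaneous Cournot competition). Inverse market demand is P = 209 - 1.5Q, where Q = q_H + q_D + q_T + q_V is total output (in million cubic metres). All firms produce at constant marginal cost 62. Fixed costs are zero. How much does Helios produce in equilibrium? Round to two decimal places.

Each firm earns π_i = (209 - 1.5Q)q_i - 62q_i.
First-order condition (treating rivals' output as given): 147 - 3q_i - (3/2)·Σ_{j≠i} q_j = 0.
By symmetry each firm produces the same amount; substituting Σ_{j≠i} q_j = 3q_i yields q_i = 147/(15/2) = 98/5.

19.60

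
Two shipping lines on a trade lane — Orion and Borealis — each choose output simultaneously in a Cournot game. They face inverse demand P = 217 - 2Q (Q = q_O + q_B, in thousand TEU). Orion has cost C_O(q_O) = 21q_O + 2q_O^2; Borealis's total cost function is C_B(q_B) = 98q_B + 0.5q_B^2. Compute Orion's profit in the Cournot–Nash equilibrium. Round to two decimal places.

Orion's profit: π_O = (217 - 2Q)q_O - (21q_O + 2q_O²). Setting ∂π_O/∂q_O = 0: 196 - 8q_O - 2(q_B) = 0.
Borealis's first-order condition: 119 - 5q_B - 2(q_O) = 0.
Rearranging gives the reaction functions q_O = (196 - 2q_B)/8 and q_B = (119 - 2q_O)/5.
Substituting one into the other gives q_O = 371/18 and q_B = 140/9.
Price P = 217 - 2·(217/6) = 434/3.
Orion's profit: (434/3)·(371/18) - 21·(371/18) - 2(371/18)² = 1699.2716.

1699.27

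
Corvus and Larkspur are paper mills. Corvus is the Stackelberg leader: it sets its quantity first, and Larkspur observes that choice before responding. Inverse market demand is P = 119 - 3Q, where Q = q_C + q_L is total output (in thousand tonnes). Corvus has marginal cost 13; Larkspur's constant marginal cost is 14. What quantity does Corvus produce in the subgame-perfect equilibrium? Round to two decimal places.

Solve by backward induction. Given q_C, the follower Larkspur maximises π_L = (119 - 3q_C - 3q_L)q_L - 14q_L.
Follower FOC: 105 - 3q_C - 6q_L = 0, so q_L(q_C) = (105 - 3q_C)/6.
The leader anticipates this reaction. Substituting into P = 119 - 3Q gives P = 133/2 - (3/2)q_C, so π_C = (133/2 - (3/2)q_C)q_C - 13q_C.
The leader's first-order condition 107/2 - 3q_C = 0 yields q_C = 107/6.
Then q_L = (105 - 3·(107/6))/6 = 103/12.

17.83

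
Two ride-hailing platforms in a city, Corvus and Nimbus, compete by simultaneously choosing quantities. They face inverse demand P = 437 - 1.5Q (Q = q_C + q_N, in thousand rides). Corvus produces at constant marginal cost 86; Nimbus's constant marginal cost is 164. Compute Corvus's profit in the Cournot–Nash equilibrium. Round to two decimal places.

13632.67

Corvus's profit: π_C = (437 - 1.5Q)q_C - (86q_C). Setting ∂π_C/∂q_C = 0: 351 - 3q_C - (3/2)(q_N) = 0.
Nimbus's first-order condition: 273 - 3q_N - (3/2)(q_C) = 0.
Rearranging gives the reaction functions q_C = (351 - (3/2)q_N)/3 and q_N = (273 - (3/2)q_C)/3.
Solving the pair: q_C = 286/3, q_N = 130/3.
Price P = 437 - (3/2)·(416/3) = 229.
Corvus's profit: (229 - 86)·(286/3) = 13632.6667.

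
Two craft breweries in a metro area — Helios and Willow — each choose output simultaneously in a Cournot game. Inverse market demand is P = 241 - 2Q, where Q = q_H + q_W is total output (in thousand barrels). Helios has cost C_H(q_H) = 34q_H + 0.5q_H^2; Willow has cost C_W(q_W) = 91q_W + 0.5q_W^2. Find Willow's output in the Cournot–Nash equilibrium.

16

Helios's profit: π_H = (241 - 2Q)q_H - (34q_H + (1/2)q_H²). Setting ∂π_H/∂q_H = 0: 207 - 5q_H - 2(q_W) = 0.
Willow's first-order condition: 150 - 5q_W - 2(q_H) = 0.
Best responses: q_H = (207 - 2q_W)/5, q_W = (150 - 2q_H)/5.
Solving the pair: q_H = 35, q_W = 16.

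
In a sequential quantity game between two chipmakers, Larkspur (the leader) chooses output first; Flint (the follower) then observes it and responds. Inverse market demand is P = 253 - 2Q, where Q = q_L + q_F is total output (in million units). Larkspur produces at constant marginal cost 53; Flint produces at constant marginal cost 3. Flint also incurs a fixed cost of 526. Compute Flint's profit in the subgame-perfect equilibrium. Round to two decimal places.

3302.13

Solve by backward induction. Given q_L, the follower Flint maximises π_F = (253 - 2q_L - 2q_F)q_F - 3q_F.
∂π_F/∂q_F = 250 - 2q_L - 4q_F = 0 gives the reaction function q_F = (250 - 2q_L)/4.
The leader anticipates this reaction. Substituting into P = 253 - 2Q gives P = 128 - q_L, so π_L = (128 - q_L)q_L - 53q_L.
Maximising: ∂π_L/∂q_L = 75 - 2q_L = 0, giving q_L = 75/2.
Then q_F = (250 - 2·(75/2))/4 = 175/4.
Price P = 253 - 2·(325/4) = 181/2.
Flint's profit: (181/2 - 3)·(175/4) - 526 = 3302.1250.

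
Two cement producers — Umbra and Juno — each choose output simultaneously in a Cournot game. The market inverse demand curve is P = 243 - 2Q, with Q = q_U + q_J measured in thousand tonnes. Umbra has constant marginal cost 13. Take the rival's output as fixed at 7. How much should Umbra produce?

With the rival's output fixed at 7, Umbra's profit is π_U = (243 - 2·7 - 2q_U)q_U - (13q_U) = (229 - 2q_U)q_U - (13q_U).
∂π_U/∂q_U = 216 - 4q_U = 0, so q_U = 54.

54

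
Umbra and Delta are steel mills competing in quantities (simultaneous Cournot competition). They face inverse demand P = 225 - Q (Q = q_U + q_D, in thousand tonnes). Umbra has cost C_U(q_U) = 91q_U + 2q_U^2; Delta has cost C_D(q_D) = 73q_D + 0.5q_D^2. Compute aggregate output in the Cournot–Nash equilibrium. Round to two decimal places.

Umbra's profit: π_U = (225 - Q)q_U - (91q_U + 2q_U²). Setting ∂π_U/∂q_U = 0: 134 - 6q_U - (q_D) = 0.
Delta's first-order condition: 152 - 3q_D - (q_U) = 0.
Best responses: q_U = (134 - q_D)/6, q_D = (152 - q_U)/3.
Substituting one into the other gives q_U = 250/17 and q_D = 778/17.
Total output Q = 250/17 + 778/17 = 1028/17.

60.47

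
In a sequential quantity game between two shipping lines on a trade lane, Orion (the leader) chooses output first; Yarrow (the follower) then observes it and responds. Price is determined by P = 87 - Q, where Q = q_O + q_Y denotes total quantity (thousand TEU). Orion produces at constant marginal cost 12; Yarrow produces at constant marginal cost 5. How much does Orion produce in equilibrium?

The follower Yarrow best-responds to any q_O: π_Y = (87 - Q)q_Y - 5q_Y.
Follower FOC: 82 - q_O - 2q_Y = 0, so q_Y(q_O) = (82 - q_O)/2.
The leader anticipates this reaction. Substituting into P = 87 - Q gives P = 46 - (1/2)q_O, so π_O = (46 - (1/2)q_O)q_O - 12q_O.
The leader's first-order condition 34 - q_O = 0 yields q_O = 34.
Then q_Y = (82 - 34)/2 = 24.

34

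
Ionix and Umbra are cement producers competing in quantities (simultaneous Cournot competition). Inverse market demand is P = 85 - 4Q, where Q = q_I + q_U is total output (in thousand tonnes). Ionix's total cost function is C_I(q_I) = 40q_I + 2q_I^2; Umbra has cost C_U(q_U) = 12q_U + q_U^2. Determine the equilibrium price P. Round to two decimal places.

52.15

Ionix's profit: π_I = (85 - 4Q)q_I - (40q_I + 2q_I²). Setting ∂π_I/∂q_I = 0: 45 - 12q_I - 4(q_U) = 0.
Umbra's profit: π_U = (85 - 4Q)q_U - (12q_U + q_U²). Setting ∂π_U/∂q_U = 0: 73 - 10q_U - 4(q_I) = 0.
Rearranging gives the reaction functions q_I = (45 - 4q_U)/12 and q_U = (73 - 4q_I)/10.
Solving the pair: q_I = 79/52, q_U = 87/13.
Total output Q = 427/52, so price P = 85 - 4·(427/52) = 678/13.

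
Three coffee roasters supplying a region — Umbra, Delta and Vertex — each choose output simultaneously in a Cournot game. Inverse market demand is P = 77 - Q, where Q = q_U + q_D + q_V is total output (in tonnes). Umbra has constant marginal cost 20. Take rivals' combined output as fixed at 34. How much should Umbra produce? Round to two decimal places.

With rivals' combined output fixed at 34, Umbra's profit is π_U = (77 - 34 - q_U)q_U - (20q_U) = (43 - q_U)q_U - (20q_U).
∂π_U/∂q_U = 23 - 2q_U = 0, so q_U = 23/2.

11.50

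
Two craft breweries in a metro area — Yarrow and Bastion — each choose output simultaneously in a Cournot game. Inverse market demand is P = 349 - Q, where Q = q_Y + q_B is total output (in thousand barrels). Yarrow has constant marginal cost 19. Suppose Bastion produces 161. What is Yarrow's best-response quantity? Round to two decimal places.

84.50

With the rival's output fixed at 161, Yarrow's profit is π_Y = (349 - 161 - q_Y)q_Y - (19q_Y) = (188 - q_Y)q_Y - (19q_Y).
∂π_Y/∂q_Y = 169 - 2q_Y = 0, so q_Y = 169/2.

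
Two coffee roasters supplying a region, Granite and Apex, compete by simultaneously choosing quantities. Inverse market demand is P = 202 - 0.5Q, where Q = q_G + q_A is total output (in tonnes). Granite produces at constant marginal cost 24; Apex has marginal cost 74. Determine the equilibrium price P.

100

Granite's profit: π_G = (202 - 0.5Q)q_G - (24q_G). Setting ∂π_G/∂q_G = 0: 178 - q_G - (1/2)(q_A) = 0.
Apex's profit: π_A = (202 - 0.5Q)q_A - (74q_A). Setting ∂π_A/∂q_A = 0: 128 - q_A - (1/2)(q_G) = 0.
Rearranging gives the reaction functions q_G = (178 - (1/2)q_A) and q_A = (128 - (1/2)q_G).
Solving the pair: q_G = 152, q_A = 52.
Total output Q = 204, so price P = 202 - (1/2)·204 = 100.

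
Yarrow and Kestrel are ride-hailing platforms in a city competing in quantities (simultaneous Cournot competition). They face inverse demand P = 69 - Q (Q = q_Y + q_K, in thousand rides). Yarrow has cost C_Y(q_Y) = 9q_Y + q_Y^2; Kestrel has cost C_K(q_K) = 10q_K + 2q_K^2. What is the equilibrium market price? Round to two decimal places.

48.26

Yarrow's profit: π_Y = (69 - Q)q_Y - (9q_Y + q_Y²). Setting ∂π_Y/∂q_Y = 0: 60 - 4q_Y - (q_K) = 0.
Kestrel's profit: π_K = (69 - Q)q_K - (10q_K + 2q_K²). Setting ∂π_K/∂q_K = 0: 59 - 6q_K - (q_Y) = 0.
Rearranging gives the reaction functions q_Y = (60 - q_K)/4 and q_K = (59 - q_Y)/6.
Solving the pair: q_Y = 301/23, q_K = 176/23.
Total output Q = 477/23, so price P = 69 - 477/23 = 1110/23.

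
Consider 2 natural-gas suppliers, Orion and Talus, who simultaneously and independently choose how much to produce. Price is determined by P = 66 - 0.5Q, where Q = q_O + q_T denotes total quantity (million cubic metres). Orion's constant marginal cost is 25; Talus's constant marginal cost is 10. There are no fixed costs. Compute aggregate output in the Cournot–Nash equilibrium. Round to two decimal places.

64.67

Orion's profit: π_O = (66 - 0.5Q)q_O - (25q_O). Setting ∂π_O/∂q_O = 0: 41 - q_O - (1/2)(q_T) = 0.
Talus's profit: π_T = (66 - 0.5Q)q_T - (10q_T). Setting ∂π_T/∂q_T = 0: 56 - q_T - (1/2)(q_O) = 0.
Best responses: q_O = (41 - (1/2)q_T), q_T = (56 - (1/2)q_O).
Substituting one into the other gives q_O = 52/3 and q_T = 142/3.
Total output Q = 52/3 + 142/3 = 194/3.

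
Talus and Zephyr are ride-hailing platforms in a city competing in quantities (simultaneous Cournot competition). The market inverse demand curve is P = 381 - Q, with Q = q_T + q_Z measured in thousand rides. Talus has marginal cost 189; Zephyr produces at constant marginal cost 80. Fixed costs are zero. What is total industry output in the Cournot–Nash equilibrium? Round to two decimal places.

164.33

Talus's profit: π_T = (381 - Q)q_T - (189q_T). Setting ∂π_T/∂q_T = 0: 192 - 2q_T - (q_Z) = 0.
Zephyr's profit: π_Z = (381 - Q)q_Z - (80q_Z). Setting ∂π_Z/∂q_Z = 0: 301 - 2q_Z - (q_T) = 0.
Best responses: q_T = (192 - q_Z)/2, q_Z = (301 - q_T)/2.
Solving the pair: q_T = 83/3, q_Z = 410/3.
Total output Q = 83/3 + 410/3 = 493/3.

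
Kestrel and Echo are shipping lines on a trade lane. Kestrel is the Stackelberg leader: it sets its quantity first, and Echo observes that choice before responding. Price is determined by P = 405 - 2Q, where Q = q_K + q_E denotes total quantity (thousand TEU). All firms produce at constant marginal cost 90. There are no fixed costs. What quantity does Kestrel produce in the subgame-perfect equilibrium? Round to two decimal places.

78.75

Solve by backward induction. Given q_K, the follower Echo maximises π_E = (405 - 2q_K - 2q_E)q_E - 90q_E.
∂π_E/∂q_E = 315 - 2q_K - 4q_E = 0 gives the reaction function q_E = (315 - 2q_K)/4.
Kestrel substitutes q_E(q_K) into its own profit: π_K = q_K(405 - 2q_K - (315 - 2q_K)/2) - 90q_K = (495/2 - q_K)q_K - 90q_K.
Maximising: ∂π_K/∂q_K = 315/2 - 2q_K = 0, giving q_K = 315/4.
Then q_E = (315 - 2·(315/4))/4 = 315/8.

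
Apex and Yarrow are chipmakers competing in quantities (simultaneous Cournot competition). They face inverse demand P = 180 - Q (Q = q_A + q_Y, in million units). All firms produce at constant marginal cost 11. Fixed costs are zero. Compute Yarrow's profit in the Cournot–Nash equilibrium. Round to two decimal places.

3173.44

Each firm earns π_i = (180 - Q)q_i - 11q_i.
First-order condition (treating rivals' output as given): 169 - 2q_i - q_j = 0.
With identical firms every q_j equals q_i, so q_j = q_i and 169 = 3q_i, giving q_i = 169/3.
Price P = 180 - 338/3 = 202/3.
Yarrow's profit: (202/3 - 11)·(169/3) = 3173.4444.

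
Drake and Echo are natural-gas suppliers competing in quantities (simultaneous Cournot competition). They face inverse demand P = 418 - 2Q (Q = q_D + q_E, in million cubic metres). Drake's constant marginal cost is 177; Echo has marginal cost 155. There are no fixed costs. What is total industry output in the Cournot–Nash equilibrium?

84

Drake's profit: π_D = (418 - 2Q)q_D - (177q_D). Setting ∂π_D/∂q_D = 0: 241 - 4q_D - 2(q_E) = 0.
Echo's profit: π_E = (418 - 2Q)q_E - (155q_E). Setting ∂π_E/∂q_E = 0: 263 - 4q_E - 2(q_D) = 0.
So q_D = (241 - 2q_E)/4 and q_E = (263 - 2q_D)/4.
Solving the pair: q_D = 73/2, q_E = 95/2.
Total output Q = 73/2 + 95/2 = 84.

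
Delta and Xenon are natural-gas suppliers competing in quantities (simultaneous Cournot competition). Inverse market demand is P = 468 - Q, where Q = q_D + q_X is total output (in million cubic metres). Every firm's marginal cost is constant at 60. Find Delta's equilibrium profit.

18496

A representative firm's profit is π_i = q_i(468 - Q) - 60q_i.
Setting ∂π_i/∂q_i = 0 with rivals' quantities fixed: 408 - 2q_i - q_j = 0.
With identical firms every q_j equals q_i, so q_j = q_i and 408 = 3q_i, giving q_i = 136.
Price P = 468 - 272 = 196.
Delta's profit: (196 - 60)·136 = 18496.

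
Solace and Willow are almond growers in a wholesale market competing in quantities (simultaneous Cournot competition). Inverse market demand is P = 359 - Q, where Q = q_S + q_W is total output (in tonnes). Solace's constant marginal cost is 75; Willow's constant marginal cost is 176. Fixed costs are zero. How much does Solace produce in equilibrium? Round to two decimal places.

Solace's profit: π_S = (359 - Q)q_S - (75q_S). Setting ∂π_S/∂q_S = 0: 284 - 2q_S - (q_W) = 0.
Willow's profit: π_W = (359 - Q)q_W - (176q_W). Setting ∂π_W/∂q_W = 0: 183 - 2q_W - (q_S) = 0.
So q_S = (284 - q_W)/2 and q_W = (183 - q_S)/2.
Solving the pair: q_S = 385/3, q_W = 82/3.

128.33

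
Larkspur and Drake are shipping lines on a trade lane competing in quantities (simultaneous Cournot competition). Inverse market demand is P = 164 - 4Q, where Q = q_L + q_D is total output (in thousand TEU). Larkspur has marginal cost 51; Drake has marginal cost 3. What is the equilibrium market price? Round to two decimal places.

72.67

Larkspur's profit: π_L = (164 - 4Q)q_L - (51q_L). Setting ∂π_L/∂q_L = 0: 113 - 8q_L - 4(q_D) = 0.
Drake's first-order condition: 161 - 8q_D - 4(q_L) = 0.
So q_L = (113 - 4q_D)/8 and q_D = (161 - 4q_L)/8.
Solving the pair: q_L = 65/12, q_D = 209/12.
Total output Q = 137/6, so price P = 164 - 4·(137/6) = 218/3.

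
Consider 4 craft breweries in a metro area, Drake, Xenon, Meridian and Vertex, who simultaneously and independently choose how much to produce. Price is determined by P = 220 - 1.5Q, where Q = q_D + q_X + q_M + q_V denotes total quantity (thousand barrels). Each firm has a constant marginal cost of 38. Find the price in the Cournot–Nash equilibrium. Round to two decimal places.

A representative firm's profit is π_i = q_i(220 - 1.5Q) - 38q_i.
First-order condition (treating rivals' output as given): 182 - 3q_i - (3/2)·Σ_{j≠i} q_j = 0.
By symmetry each firm produces the same amount; substituting Σ_{j≠i} q_j = 3q_i yields q_i = 182/(15/2) = 364/15.
Total output Q = 1456/15, so price P = 220 - (3/2)·(1456/15) = 372/5.

74.40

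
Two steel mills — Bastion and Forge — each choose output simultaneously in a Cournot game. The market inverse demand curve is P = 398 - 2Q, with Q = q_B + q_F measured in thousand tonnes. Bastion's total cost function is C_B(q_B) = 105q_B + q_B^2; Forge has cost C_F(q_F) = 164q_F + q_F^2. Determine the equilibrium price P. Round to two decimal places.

Bastion's profit: π_B = (398 - 2Q)q_B - (105q_B + q_B²). Setting ∂π_B/∂q_B = 0: 293 - 6q_B - 2(q_F) = 0.
Forge's profit: π_F = (398 - 2Q)q_F - (164q_F + q_F²). Setting ∂π_F/∂q_F = 0: 234 - 6q_F - 2(q_B) = 0.
So q_B = (293 - 2q_F)/6 and q_F = (234 - 2q_B)/6.
Substituting one into the other gives q_B = 645/16 and q_F = 409/16.
Total output Q = 527/8, so price P = 398 - 2·(527/8) = 1065/4.

266.25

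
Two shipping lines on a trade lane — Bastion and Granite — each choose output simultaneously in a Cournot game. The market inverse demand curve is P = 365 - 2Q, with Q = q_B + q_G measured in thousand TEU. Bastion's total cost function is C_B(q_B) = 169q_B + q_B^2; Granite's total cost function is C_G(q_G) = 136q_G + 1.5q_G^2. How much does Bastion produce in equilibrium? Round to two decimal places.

Bastion's profit: π_B = (365 - 2Q)q_B - (169q_B + q_B²). Setting ∂π_B/∂q_B = 0: 196 - 6q_B - 2(q_G) = 0.
Granite's first-order condition: 229 - 7q_G - 2(q_B) = 0.
Best responses: q_B = (196 - 2q_G)/6, q_G = (229 - 2q_B)/7.
Solving the pair: q_B = 457/19, q_G = 491/19.

24.05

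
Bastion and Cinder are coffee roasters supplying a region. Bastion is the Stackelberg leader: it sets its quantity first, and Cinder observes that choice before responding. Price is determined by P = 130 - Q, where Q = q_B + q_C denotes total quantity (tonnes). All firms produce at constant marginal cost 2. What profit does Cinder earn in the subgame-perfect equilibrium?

Solve by backward induction. Given q_B, the follower Cinder maximises π_C = (130 - q_B - q_C)q_C - 2q_C.
∂π_C/∂q_C = 128 - q_B - 2q_C = 0 gives the reaction function q_C = (128 - q_B)/2.
Bastion substitutes q_C(q_B) into its own profit: π_B = q_B(130 - q_B - (128 - q_B)/2) - 2q_B = (66 - (1/2)q_B)q_B - 2q_B.
Leader FOC: 64 - q_B = 0, so q_B = 64.
Then q_C = (128 - 64)/2 = 32.
Price P = 130 - 96 = 34.
Cinder's profit: (34 - 2)·32 = 1024.

1024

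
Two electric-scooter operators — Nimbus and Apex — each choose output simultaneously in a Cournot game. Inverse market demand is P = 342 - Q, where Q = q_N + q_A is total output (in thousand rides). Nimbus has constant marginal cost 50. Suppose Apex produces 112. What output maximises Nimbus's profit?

90

With the rival's output fixed at 112, Nimbus's profit is π_N = (342 - 112 - q_N)q_N - (50q_N) = (230 - q_N)q_N - (50q_N).
∂π_N/∂q_N = 180 - 2q_N = 0, so q_N = 90.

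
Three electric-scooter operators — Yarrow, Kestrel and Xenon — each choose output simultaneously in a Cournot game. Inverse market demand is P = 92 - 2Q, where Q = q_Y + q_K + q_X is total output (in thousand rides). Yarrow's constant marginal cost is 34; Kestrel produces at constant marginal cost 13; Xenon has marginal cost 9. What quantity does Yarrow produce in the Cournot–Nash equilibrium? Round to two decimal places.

Yarrow's profit: π_Y = (92 - 2Q)q_Y - (34q_Y). Setting ∂π_Y/∂q_Y = 0: 58 - 4q_Y - 2(q_K + q_X) = 0.
Kestrel's first-order condition: 79 - 4q_K - 2(q_Y + q_X) = 0.
Xenon's profit: π_X = (92 - 2Q)q_X - (9q_X). Setting ∂π_X/∂q_X = 0: 83 - 4q_X - 2(q_Y + q_K) = 0.
Adding the 3 first-order conditions: 220 − 8Q = 0, so Q = 55/2.
Back-substituting: q_Y = (58 − 55)/2 = 3/2, q_K = (79 − 55)/2 = 12, q_X = (83 − 55)/2 = 14.

1.50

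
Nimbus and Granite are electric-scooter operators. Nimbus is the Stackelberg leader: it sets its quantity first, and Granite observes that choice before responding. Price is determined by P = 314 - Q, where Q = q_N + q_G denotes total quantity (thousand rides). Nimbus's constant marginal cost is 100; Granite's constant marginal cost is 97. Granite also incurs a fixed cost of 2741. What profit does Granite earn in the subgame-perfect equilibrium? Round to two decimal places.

367.06

Solve by backward induction. Given q_N, the follower Granite maximises π_G = (314 - q_N - q_G)q_G - 97q_G.
Follower FOC: 217 - q_N - 2q_G = 0, so q_G(q_N) = (217 - q_N)/2.
Nimbus substitutes q_G(q_N) into its own profit: π_N = q_N(314 - q_N - (217 - q_N)/2) - 100q_N = (411/2 - (1/2)q_N)q_N - 100q_N.
The leader's first-order condition 211/2 - q_N = 0 yields q_N = 211/2.
Then q_G = (217 - 211/2)/2 = 223/4.
Price P = 314 - 645/4 = 611/4.
Granite's profit: (611/4 - 97)·(223/4) - 2741 = 367.0625.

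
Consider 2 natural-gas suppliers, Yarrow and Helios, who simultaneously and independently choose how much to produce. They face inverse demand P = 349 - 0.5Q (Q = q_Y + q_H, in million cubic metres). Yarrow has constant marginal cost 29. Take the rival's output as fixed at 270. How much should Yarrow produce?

With the rival's output fixed at 270, Yarrow's profit is π_Y = (349 - (1/2)·270 - (1/2)q_Y)q_Y - (29q_Y) = (214 - (1/2)q_Y)q_Y - (29q_Y).
∂π_Y/∂q_Y = 185 - q_Y = 0, so q_Y = 185.

185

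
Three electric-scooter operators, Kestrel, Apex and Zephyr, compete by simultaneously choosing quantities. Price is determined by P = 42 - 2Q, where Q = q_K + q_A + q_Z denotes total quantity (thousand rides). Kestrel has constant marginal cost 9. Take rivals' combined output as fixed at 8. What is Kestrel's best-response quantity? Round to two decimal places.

With rivals' combined output fixed at 8, Kestrel's profit is π_K = (42 - 2·8 - 2q_K)q_K - (9q_K) = (26 - 2q_K)q_K - (9q_K).
∂π_K/∂q_K = 17 - 4q_K = 0, so q_K = 17/4.

4.25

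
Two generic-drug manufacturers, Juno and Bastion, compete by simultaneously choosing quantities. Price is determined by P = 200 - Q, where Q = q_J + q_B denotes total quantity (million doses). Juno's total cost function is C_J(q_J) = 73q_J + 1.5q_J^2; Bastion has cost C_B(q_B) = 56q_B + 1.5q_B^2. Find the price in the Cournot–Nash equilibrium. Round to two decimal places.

Juno's profit: π_J = (200 - Q)q_J - (73q_J + (3/2)q_J²). Setting ∂π_J/∂q_J = 0: 127 - 5q_J - (q_B) = 0.
Bastion's first-order condition: 144 - 5q_B - (q_J) = 0.
So q_J = (127 - q_B)/5 and q_B = (144 - q_J)/5.
Solving the pair: q_J = 491/24, q_B = 593/24.
Total output Q = 271/6, so price P = 200 - 271/6 = 929/6.

154.83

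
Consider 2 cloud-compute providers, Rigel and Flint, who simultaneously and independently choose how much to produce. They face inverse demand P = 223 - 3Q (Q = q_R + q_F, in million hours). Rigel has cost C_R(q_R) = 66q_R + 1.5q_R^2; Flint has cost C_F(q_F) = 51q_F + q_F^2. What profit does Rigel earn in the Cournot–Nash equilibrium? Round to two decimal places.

Rigel's profit: π_R = (223 - 3Q)q_R - (66q_R + (3/2)q_R²). Setting ∂π_R/∂q_R = 0: 157 - 9q_R - 3(q_F) = 0.
Flint's first-order condition: 172 - 8q_F - 3(q_R) = 0.
Best responses: q_R = (157 - 3q_F)/9, q_F = (172 - 3q_R)/8.
Solving the pair: q_R = 740/63, q_F = 359/21.
Price P = 223 - 3·(1817/63) = 136.4762.
Rigel's profit: 136.4762·(740/63) - 66·(740/63) - (3/2)(740/63)² = 620.8617.

620.86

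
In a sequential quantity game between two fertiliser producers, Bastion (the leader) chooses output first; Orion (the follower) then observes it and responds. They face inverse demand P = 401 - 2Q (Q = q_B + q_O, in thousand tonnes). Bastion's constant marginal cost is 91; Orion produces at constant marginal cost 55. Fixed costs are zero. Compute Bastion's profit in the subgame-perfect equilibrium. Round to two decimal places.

Solve by backward induction. Given q_B, the follower Orion maximises π_O = (401 - 2q_B - 2q_O)q_O - 55q_O.
Setting the follower's marginal profit to zero, 346 - 2q_B - 4q_O = 0, i.e. q_O = (346 - 2q_B)/4.
The leader anticipates this reaction. Substituting into P = 401 - 2Q gives P = 228 - q_B, so π_B = (228 - q_B)q_B - 91q_B.
The leader's first-order condition 137 - 2q_B = 0 yields q_B = 137/2.
Then q_O = (346 - 2·(137/2))/4 = 209/4.
Price P = 401 - 2·(483/4) = 319/2.
Bastion's profit: (319/2 - 91)·(137/2) = 4692.2500.

4692.25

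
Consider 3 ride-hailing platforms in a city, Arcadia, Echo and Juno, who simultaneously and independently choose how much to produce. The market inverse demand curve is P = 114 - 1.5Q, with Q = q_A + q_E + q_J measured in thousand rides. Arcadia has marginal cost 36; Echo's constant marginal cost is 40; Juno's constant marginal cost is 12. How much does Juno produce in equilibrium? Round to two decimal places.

Arcadia's profit: π_A = (114 - 1.5Q)q_A - (36q_A). Setting ∂π_A/∂q_A = 0: 78 - 3q_A - (3/2)(q_E + q_J) = 0.
Echo's first-order condition: 74 - 3q_E - (3/2)(q_A + q_J) = 0.
Juno's first-order condition: 102 - 3q_J - (3/2)(q_A + q_E) = 0.
Summing all 3 equations gives 254 − 6Q = 0, hence Q = 127/3.
Back-substituting: q_A = (78 − 127/2)/(3/2) = 29/3, q_E = (74 − 127/2)/(3/2) = 7, q_J = (102 − 127/2)/(3/2) = 77/3.

25.67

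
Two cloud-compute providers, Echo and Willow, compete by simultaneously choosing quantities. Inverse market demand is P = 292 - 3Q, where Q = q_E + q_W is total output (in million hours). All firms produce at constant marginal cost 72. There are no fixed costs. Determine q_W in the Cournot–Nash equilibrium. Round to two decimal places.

24.44

Each firm earns π_i = (292 - 3Q)q_i - 72q_i.
First-order condition (treating rivals' output as given): 220 - 6q_i - 3q_j = 0.
With identical firms every q_j equals q_i, so q_j = q_i and 220 = 9q_i, giving q_i = 220/9.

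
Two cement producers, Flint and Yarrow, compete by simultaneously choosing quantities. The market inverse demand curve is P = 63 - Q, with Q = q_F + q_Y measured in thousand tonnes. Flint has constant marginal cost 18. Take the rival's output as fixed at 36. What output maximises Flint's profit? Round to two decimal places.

4.50

With the rival's output fixed at 36, Flint's profit is π_F = (63 - 36 - q_F)q_F - (18q_F) = (27 - q_F)q_F - (18q_F).
∂π_F/∂q_F = 9 - 2q_F = 0, so q_F = 9/2.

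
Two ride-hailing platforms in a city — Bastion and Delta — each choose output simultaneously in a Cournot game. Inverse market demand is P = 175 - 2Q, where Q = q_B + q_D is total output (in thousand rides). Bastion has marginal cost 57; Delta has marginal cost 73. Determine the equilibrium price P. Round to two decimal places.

Bastion's profit: π_B = (175 - 2Q)q_B - (57q_B). Setting ∂π_B/∂q_B = 0: 118 - 4q_B - 2(q_D) = 0.
Delta's first-order condition: 102 - 4q_D - 2(q_B) = 0.
Rearranging gives the reaction functions q_B = (118 - 2q_D)/4 and q_D = (102 - 2q_B)/4.
Substituting one into the other gives q_B = 67/3 and q_D = 43/3.
Total output Q = 110/3, so price P = 175 - 2·(110/3) = 305/3.

101.67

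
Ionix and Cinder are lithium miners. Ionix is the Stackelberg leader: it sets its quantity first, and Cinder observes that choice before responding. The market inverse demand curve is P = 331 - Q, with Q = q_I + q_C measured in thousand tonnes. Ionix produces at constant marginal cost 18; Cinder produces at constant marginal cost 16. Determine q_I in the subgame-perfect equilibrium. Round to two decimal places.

The follower Cinder best-responds to any q_I: π_C = (331 - Q)q_C - 16q_C.
Follower FOC: 315 - q_I - 2q_C = 0, so q_C(q_I) = (315 - q_I)/2.
The leader anticipates this reaction. Substituting into P = 331 - Q gives P = 347/2 - (1/2)q_I, so π_I = (347/2 - (1/2)q_I)q_I - 18q_I.
Maximising: ∂π_I/∂q_I = 311/2 - q_I = 0, giving q_I = 311/2.
Then q_C = (315 - 311/2)/2 = 319/4.

155.50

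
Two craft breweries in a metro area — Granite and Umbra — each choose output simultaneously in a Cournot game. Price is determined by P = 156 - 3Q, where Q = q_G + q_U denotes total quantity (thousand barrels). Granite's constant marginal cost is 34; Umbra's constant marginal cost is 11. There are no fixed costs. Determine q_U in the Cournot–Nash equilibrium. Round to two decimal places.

18.67

Granite's profit: π_G = (156 - 3Q)q_G - (34q_G). Setting ∂π_G/∂q_G = 0: 122 - 6q_G - 3(q_U) = 0.
Umbra's profit: π_U = (156 - 3Q)q_U - (11q_U). Setting ∂π_U/∂q_U = 0: 145 - 6q_U - 3(q_G) = 0.
So q_G = (122 - 3q_U)/6 and q_U = (145 - 3q_G)/6.
Solving the pair: q_G = 11, q_U = 56/3.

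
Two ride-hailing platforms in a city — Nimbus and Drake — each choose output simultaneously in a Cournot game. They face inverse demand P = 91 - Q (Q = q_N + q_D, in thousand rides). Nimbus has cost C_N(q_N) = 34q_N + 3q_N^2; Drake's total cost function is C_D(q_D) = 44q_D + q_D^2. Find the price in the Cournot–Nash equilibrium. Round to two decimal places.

Nimbus's profit: π_N = (91 - Q)q_N - (34q_N + 3q_N²). Setting ∂π_N/∂q_N = 0: 57 - 8q_N - (q_D) = 0.
Drake's first-order condition: 47 - 4q_D - (q_N) = 0.
So q_N = (57 - q_D)/8 and q_D = (47 - q_N)/4.
Solving the pair: q_N = 181/31, q_D = 319/31.
Total output Q = 500/31, so price P = 91 - 500/31 = 74.8710.

74.87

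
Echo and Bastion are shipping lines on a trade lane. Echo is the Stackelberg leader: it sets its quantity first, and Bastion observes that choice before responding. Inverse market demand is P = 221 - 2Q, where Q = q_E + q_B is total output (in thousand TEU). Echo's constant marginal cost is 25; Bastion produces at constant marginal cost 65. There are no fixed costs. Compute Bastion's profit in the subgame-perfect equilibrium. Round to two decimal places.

180.50

The follower Bastion best-responds to any q_E: π_B = (221 - 2Q)q_B - 65q_B.
Setting the follower's marginal profit to zero, 156 - 2q_E - 4q_B = 0, i.e. q_B = (156 - 2q_E)/4.
Echo substitutes q_B(q_E) into its own profit: π_E = q_E(221 - 2q_E - (156 - 2q_E)/2) - 25q_E = (143 - q_E)q_E - 25q_E.
Leader FOC: 118 - 2q_E = 0, so q_E = 59.
Then q_B = (156 - 2·59)/4 = 19/2.
Price P = 221 - 2·(137/2) = 84.
Bastion's profit: (84 - 65)·(19/2) = 361/2.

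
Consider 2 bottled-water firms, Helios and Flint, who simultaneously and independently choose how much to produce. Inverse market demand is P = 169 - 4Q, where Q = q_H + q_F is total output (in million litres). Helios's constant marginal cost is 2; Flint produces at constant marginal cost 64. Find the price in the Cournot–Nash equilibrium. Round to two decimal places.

Helios's profit: π_H = (169 - 4Q)q_H - (2q_H). Setting ∂π_H/∂q_H = 0: 167 - 8q_H - 4(q_F) = 0.
Flint's profit: π_F = (169 - 4Q)q_F - (64q_F). Setting ∂π_F/∂q_F = 0: 105 - 8q_F - 4(q_H) = 0.
Best responses: q_H = (167 - 4q_F)/8, q_F = (105 - 4q_H)/8.
Solving the pair: q_H = 229/12, q_F = 43/12.
Total output Q = 68/3, so price P = 169 - 4·(68/3) = 235/3.

78.33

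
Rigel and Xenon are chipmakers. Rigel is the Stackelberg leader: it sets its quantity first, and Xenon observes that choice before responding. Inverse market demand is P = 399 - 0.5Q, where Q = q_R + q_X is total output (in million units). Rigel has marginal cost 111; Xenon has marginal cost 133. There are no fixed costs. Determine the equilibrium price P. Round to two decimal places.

188.50

Solve by backward induction. Given q_R, the follower Xenon maximises π_X = (399 - (1/2)q_R - (1/2)q_X)q_X - 133q_X.
Setting the follower's marginal profit to zero, 266 - (1/2)q_R - q_X = 0, i.e. q_X = (266 - (1/2)q_R).
Rigel substitutes q_X(q_R) into its own profit: π_R = q_R(399 - (1/2)q_R - (266 - (1/2)q_R)/2) - 111q_R = (266 - (1/4)q_R)q_R - 111q_R.
Leader FOC: 155 - (1/2)q_R = 0, so q_R = 310.
Then q_X = (266 - (1/2)·310) = 111.
Total output Q = 421, so price P = 399 - (1/2)·421 = 377/2.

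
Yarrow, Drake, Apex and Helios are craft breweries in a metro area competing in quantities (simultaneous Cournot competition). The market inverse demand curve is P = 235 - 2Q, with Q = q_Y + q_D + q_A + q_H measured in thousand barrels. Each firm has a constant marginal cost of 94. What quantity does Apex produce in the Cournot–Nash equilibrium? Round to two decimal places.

14.10

Each firm earns π_i = (235 - 2Q)q_i - 94q_i.
First-order condition (treating rivals' output as given): 141 - 4q_i - 2·Σ_{j≠i} q_j = 0.
By symmetry each firm produces the same amount; substituting Σ_{j≠i} q_j = 3q_i yields q_i = 141/10.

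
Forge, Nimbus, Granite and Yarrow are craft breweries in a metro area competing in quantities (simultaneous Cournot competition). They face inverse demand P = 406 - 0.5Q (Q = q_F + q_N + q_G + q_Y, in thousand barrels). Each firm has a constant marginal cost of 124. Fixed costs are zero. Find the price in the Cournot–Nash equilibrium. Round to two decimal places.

180.40

Each firm earns π_i = (406 - 0.5Q)q_i - 124q_i.
First-order condition (treating rivals' output as given): 282 - q_i - (1/2)·Σ_{j≠i} q_j = 0.
By symmetry each firm produces the same amount; substituting Σ_{j≠i} q_j = 3q_i yields q_i = 282/(5/2) = 564/5.
Total output Q = 451.2000, so price P = 406 - (1/2)·451.2000 = 902/5.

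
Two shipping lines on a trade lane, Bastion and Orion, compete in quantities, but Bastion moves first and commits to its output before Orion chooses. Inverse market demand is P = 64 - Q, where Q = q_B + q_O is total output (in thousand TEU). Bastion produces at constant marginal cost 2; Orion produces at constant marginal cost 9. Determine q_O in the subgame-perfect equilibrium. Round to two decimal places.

10.25

The follower Orion best-responds to any q_B: π_O = (64 - Q)q_O - 9q_O.
Follower FOC: 55 - q_B - 2q_O = 0, so q_O(q_B) = (55 - q_B)/2.
Bastion substitutes q_O(q_B) into its own profit: π_B = q_B(64 - q_B - (55 - q_B)/2) - 2q_B = (73/2 - (1/2)q_B)q_B - 2q_B.
Maximising: ∂π_B/∂q_B = 69/2 - q_B = 0, giving q_B = 69/2.
Then q_O = (55 - 69/2)/2 = 41/4.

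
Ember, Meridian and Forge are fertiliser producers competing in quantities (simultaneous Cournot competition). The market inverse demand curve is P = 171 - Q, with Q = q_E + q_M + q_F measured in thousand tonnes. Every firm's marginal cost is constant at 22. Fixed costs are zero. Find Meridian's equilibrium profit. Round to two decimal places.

1387.56

A representative firm's profit is π_i = q_i(171 - Q) - 22q_i.
First-order condition (treating rivals' output as given): 149 - 2q_i - Σ_{j≠i} q_j = 0.
With identical firms every q_j equals q_i, so Σ_{j≠i} q_j = 2q_i and 149 = 4q_i, giving q_i = 149/4.
Price P = 171 - 447/4 = 237/4.
Meridian's profit: (237/4 - 22)·(149/4) = 1387.5625.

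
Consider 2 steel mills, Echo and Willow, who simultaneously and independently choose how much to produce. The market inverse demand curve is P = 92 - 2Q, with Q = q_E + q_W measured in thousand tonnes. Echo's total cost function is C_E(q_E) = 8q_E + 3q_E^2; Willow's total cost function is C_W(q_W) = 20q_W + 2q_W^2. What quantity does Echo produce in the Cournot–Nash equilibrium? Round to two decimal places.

Echo's profit: π_E = (92 - 2Q)q_E - (8q_E + 3q_E²). Setting ∂π_E/∂q_E = 0: 84 - 10q_E - 2(q_W) = 0.
Willow's first-order condition: 72 - 8q_W - 2(q_E) = 0.
So q_E = (84 - 2q_W)/10 and q_W = (72 - 2q_E)/8.
Solving the pair: q_E = 132/19, q_W = 138/19.

6.95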